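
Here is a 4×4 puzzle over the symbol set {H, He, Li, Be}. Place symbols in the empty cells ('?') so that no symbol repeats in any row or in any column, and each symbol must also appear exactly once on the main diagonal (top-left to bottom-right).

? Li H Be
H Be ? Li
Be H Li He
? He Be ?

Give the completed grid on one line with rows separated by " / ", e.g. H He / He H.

He Li H Be / H Be He Li / Be H Li He / Li He Be H

row 1 has {H,Li,Be}; column 1 has {H,Be}; the diagonal has {Li,Be} — only He is left for (r1,c1).
row 2 has {H,Li,Be}; column 3 has {H,Li,Be} — only He is left for (r2,c3).
row 4 has {He,Be}; column 1 has {H,He,Be} — only Li is left for (r4,c1).
row 4 has {He,Li,Be}; column 4 has {He,Li,Be}; the diagonal has {He,Li,Be} — only H is left for (r4,c4).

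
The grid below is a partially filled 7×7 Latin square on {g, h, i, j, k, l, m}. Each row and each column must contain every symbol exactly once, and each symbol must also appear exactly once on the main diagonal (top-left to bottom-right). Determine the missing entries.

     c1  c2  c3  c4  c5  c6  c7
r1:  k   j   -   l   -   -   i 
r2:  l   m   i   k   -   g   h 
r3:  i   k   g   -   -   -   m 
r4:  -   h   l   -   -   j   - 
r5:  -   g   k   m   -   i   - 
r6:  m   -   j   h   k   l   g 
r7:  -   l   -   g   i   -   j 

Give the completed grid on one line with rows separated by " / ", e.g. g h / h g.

k j h l g m i / l m i k j g h / i k g j l h m / g h l i m j k / j g k m h i l / m i j h k l g / h l m g i k j

(r2,c5) = j
(r3,c4) = j
(r3,c6) = h
(r4,c1) = g
(r4,c4) = i
(r4,c5) = m
(r4,c7) = k
(r5,c5) = h
(r5,c7) = l
(r6,c2) = i
(r7,c1) = h
(r7,c3) = m
(r7,c6) = k
(r1,c3) = h
(r1,c5) = g
(r1,c6) = m
(r3,c5) = l
(r5,c1) = j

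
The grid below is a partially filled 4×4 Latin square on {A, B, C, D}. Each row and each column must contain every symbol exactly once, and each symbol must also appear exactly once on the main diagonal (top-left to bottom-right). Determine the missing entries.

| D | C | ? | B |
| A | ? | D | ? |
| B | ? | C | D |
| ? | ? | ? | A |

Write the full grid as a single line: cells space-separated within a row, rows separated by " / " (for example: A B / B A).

row 1 has {B,C,D}; column 3 has {C,D} — only A is left for (r1,c3).
row 2 has {A,D}; column 2 has {C}; the diagonal has {A,C,D} — only B is left for (r2,c2).
row 2 has {A,B,D}; column 4 has {A,B,D} — only C is left for (r2,c4).
row 3 has {B,C,D}; column 2 has {B,C} — only A is left for (r3,c2).
row 4 has {A}; column 1 has {A,B,D} — only C is left for (r4,c1).
row 4 has {A,C}; column 2 has {A,B,C} — only D is left for (r4,c2).
row 4 has {A,C,D}; column 3 has {A,C,D} — only B is left for (r4,c3).

D C A B / A B D C / B A C D / C D B A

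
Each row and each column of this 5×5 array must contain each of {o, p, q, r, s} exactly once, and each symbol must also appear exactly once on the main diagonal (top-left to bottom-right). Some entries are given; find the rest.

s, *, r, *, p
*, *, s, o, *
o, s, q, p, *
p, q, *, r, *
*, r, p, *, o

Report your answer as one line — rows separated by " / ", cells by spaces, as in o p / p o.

(r1,c2) = o
(r1,c4) = q
(r2,c2) = p
(r3,c5) = r
(r4,c3) = o
(r4,c5) = s
(r5,c1) = q
(r5,c4) = s
(r2,c1) = r
(r2,c5) = q

s o r q p / r p s o q / o s q p r / p q o r s / q r p s o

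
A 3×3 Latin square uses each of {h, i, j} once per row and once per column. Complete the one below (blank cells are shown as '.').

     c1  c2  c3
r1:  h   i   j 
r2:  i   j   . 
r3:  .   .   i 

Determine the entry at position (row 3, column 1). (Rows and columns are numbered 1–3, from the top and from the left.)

j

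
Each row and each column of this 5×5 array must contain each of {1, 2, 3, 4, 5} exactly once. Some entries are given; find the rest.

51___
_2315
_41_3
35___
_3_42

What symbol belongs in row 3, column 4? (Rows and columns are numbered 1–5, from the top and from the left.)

5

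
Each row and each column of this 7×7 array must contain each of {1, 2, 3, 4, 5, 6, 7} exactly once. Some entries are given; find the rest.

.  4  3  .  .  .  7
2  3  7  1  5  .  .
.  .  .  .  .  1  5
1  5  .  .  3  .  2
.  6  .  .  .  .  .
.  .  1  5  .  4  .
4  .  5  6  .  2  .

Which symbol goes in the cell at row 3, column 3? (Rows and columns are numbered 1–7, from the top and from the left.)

(r1,c4): row 1 has {3,4,7}; column 4 has {1,5,6}, so it must be 2.
(r2,c6): row 2 has {1,2,3,5,7}; column 6 has {1,2,4}, so it must be 6.
(r2,c7): row 2 has {1,2,3,5,6,7}; column 7 has {2,5,7}, so it must be 4.
(r4,c6): row 4 has {1,2,3,5}; column 6 has {1,2,4,6}, so it must be 7.
(r1,c6): row 1 has {2,3,4,7}; column 6 has {1,2,4,6,7}, so it must be 5.
(r4,c4): row 4 has {1,2,3,5,7}; column 4 has {1,2,5,6}, so it must be 4.
(r5,c6): row 5 has {6}; column 6 has {1,2,4,5,6,7}, so it must be 3.
(r5,c7): row 5 has {3,6}; column 7 has {2,4,5,7}, so it must be 1.
(r7,c7): row 7 has {2,4,5,6}; column 7 has {1,2,4,5,7}, so it must be 3.
(r1,c1): row 1 has {2,3,4,5,7}; column 1 has {1,2,4}, so it must be 6.
(r1,c5): row 1 has {2,3,4,5,6,7}; column 5 has {3,5}, so it must be 1.
(r4,c3): row 4 has {1,2,3,4,5,7}; column 3 has {1,3,5,7}, so it must be 6.
(r5,c4): row 5 has {1,3,6}; column 4 has {1,2,4,5,6}, so it must be 7.
(r6,c7): row 6 has {1,4,5}; column 7 has {1,2,3,4,5,7}, so it must be 6.
(r7,c5): row 7 has {2,3,4,5,6}; column 5 has {1,3,5}, so it must be 7.
(r3,c4): row 3 has {1,5}; column 4 has {1,2,4,5,6,7}, so it must be 3.
(r5,c1): row 5 has {1,3,6,7}; column 1 has {1,2,4,6}, so it must be 5.
(r6,c5): row 6 has {1,4,5,6}; column 5 has {1,3,5,7}, so it must be 2.
(r7,c2): row 7 has {2,3,4,5,6,7}; column 2 has {3,4,5,6}, so it must be 1.
(r3,c1): row 3 has {1,3,5}; column 1 has {1,2,4,5,6}, so it must be 7.
(r3,c2): row 3 has {1,3,5,7}; column 2 has {1,3,4,5,6}, so it must be 2.
(r3,c3): row 3 has {1,2,3,5,7}; column 3 has {1,3,5,6,7}, so it must be 4.

4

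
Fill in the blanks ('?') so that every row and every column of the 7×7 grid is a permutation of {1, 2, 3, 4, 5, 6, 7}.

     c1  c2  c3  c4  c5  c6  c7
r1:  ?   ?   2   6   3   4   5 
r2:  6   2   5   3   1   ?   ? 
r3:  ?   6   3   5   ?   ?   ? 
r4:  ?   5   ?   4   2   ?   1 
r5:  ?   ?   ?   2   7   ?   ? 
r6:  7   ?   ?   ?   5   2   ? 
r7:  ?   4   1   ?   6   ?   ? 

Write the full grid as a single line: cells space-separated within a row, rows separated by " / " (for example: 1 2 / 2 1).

row 1 has {2,3,4,5,6}; column 1 has {6,7} — only 1 is left for (r1,c1).
row 1 has {1,2,3,4,5,6}; column 2 has {2,4,5,6} — only 7 is left for (r1,c2).
row 2 has {1,2,3,5,6}; column 6 has {2,4} — only 7 is left for (r2,c6).
row 2 has {1,2,3,5,6,7}; column 7 has {1,5} — only 4 is left for (r2,c7).
row 3 has {3,5,6}; column 5 has {1,2,3,5,6,7} — only 4 is left for (r3,c5).
row 3 has {3,4,5,6}; column 6 has {2,4,7} — only 1 is left for (r3,c6).
row 4 has {1,2,4,5}; column 1 has {1,6,7} — only 3 is left for (r4,c1).
row 4 has {1,2,3,4,5}; column 6 has {1,2,4,7} — only 6 is left for (r4,c6).
row 6 has {2,5,7}; column 4 has {2,3,4,5,6} — only 1 is left for (r6,c4).
row 7 has {1,4,6}; column 4 has {1,2,3,4,5,6} — only 7 is left for (r7,c4).
row 3 has {1,3,4,5,6}; column 1 has {1,3,6,7} — only 2 is left for (r3,c1).
row 3 has {1,2,3,4,5,6}; column 7 has {1,4,5} — only 7 is left for (r3,c7).
row 4 has {1,2,3,4,5,6}; column 3 has {1,2,3,5} — only 7 is left for (r4,c3).
row 6 has {1,2,5,7}; column 2 has {2,4,5,6,7} — only 3 is left for (r6,c2).
row 6 has {1,2,3,5,7}; column 7 has {1,4,5,7} — only 6 is left for (r6,c7).
row 7 has {1,4,6,7}; column 1 has {1,2,3,6,7} — only 5 is left for (r7,c1).
row 7 has {1,4,5,6,7}; column 6 has {1,2,4,6,7} — only 3 is left for (r7,c6).
row 7 has {1,3,4,5,6,7}; column 7 has {1,4,5,6,7} — only 2 is left for (r7,c7).
row 5 has {2,7}; column 1 has {1,2,3,5,6,7} — only 4 is left for (r5,c1).
row 5 has {2,4,7}; column 2 has {2,3,4,5,6,7} — only 1 is left for (r5,c2).
row 5 has {1,2,4,7}; column 3 has {1,2,3,5,7} — only 6 is left for (r5,c3).
row 5 has {1,2,4,6,7}; column 6 has {1,2,3,4,6,7} — only 5 is left for (r5,c6).
row 5 has {1,2,4,5,6,7}; column 7 has {1,2,4,5,6,7} — only 3 is left for (r5,c7).
row 6 has {1,2,3,5,6,7}; column 3 has {1,2,3,5,6,7} — only 4 is left for (r6,c3).

1 7 2 6 3 4 5 / 6 2 5 3 1 7 4 / 2 6 3 5 4 1 7 / 3 5 7 4 2 6 1 / 4 1 6 2 7 5 3 / 7 3 4 1 5 2 6 / 5 4 1 7 6 3 2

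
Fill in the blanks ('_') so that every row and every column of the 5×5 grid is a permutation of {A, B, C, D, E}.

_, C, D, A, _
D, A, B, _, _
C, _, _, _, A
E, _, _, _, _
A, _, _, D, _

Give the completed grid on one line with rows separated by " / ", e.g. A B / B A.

B C D A E / D A B E C / C D E B A / E B A C D / A E C D B

row 1 has {A,C,D}; column 1 has {A,C,D,E} — only B is left for (r1,c1).
row 1 has {A,B,C,D}; column 5 has {A} — only E is left for (r1,c5).
row 2 has {A,B,D}; column 5 has {A,E} — only C is left for (r2,c5).
row 3 has {A,C}; column 3 has {B,D} — only E is left for (r3,c3).
row 3 has {A,C,E}; column 4 has {A,D} — only B is left for (r3,c4).
row 4 has {E}; column 4 has {A,B,D} — only C is left for (r4,c4).
row 5 has {A,D}; column 3 has {B,D,E} — only C is left for (r5,c3).
row 5 has {A,C,D}; column 5 has {A,C,E} — only B is left for (r5,c5).
row 2 has {A,B,C,D}; column 4 has {A,B,C,D} — only E is left for (r2,c4).
row 3 has {A,B,C,E}; column 2 has {A,C} — only D is left for (r3,c2).
row 4 has {C,E}; column 2 has {A,C,D} — only B is left for (r4,c2).
row 4 has {B,C,E}; column 3 has {B,C,D,E} — only A is left for (r4,c3).
row 4 has {A,B,C,E}; column 5 has {A,B,C,E} — only D is left for (r4,c5).
row 5 has {A,B,C,D}; column 2 has {A,B,C,D} — only E is left for (r5,c2).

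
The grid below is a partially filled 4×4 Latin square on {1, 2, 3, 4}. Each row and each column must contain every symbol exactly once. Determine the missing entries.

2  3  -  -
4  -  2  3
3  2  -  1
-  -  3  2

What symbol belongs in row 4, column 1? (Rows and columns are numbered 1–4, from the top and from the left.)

row 1 has {2,3}; column 4 has {1,2,3} — only 4 is left for (r1,c4).
row 2 has {2,3,4}; column 2 has {2,3} — only 1 is left for (r2,c2).
row 3 has {1,2,3}; column 3 has {2,3} — only 4 is left for (r3,c3).
row 4 has {2,3}; column 1 has {2,3,4} — only 1 is left for (r4,c1).

1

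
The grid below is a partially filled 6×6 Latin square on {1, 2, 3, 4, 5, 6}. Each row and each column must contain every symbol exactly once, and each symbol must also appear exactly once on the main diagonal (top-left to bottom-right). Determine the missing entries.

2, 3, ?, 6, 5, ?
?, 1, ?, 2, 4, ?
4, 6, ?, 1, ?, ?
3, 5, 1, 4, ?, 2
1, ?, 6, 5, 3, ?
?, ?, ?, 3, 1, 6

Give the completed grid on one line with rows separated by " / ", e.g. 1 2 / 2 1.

Cell (r1,c3): row 1 has {2,3,5,6}; column 3 has {1,6} → 4.
Cell (r1,c6): row 1 has {2,3,4,5,6}; column 6 has {2,6} → 1.
Cell (r3,c3): row 3 has {1,4,6}; column 3 has {1,4,6}; the diagonal has {1,2,3,4,6} → 5.
Cell (r3,c5): row 3 has {1,4,5,6}; column 5 has {1,3,4,5} → 2.
Cell (r3,c6): row 3 has {1,2,4,5,6}; column 6 has {1,2,6} → 3.
Cell (r4,c5): row 4 has {1,2,3,4,5}; column 5 has {1,2,3,4,5} → 6.
Cell (r5,c6): row 5 has {1,3,5,6}; column 6 has {1,2,3,6} → 4.
Cell (r6,c1): row 6 has {1,3,6}; column 1 has {1,2,3,4} → 5.
Cell (r6,c3): row 6 has {1,3,5,6}; column 3 has {1,4,5,6} → 2.
Cell (r2,c1): row 2 has {1,2,4}; column 1 has {1,2,3,4,5} → 6.
Cell (r2,c3): row 2 has {1,2,4,6}; column 3 has {1,2,4,5,6} → 3.
Cell (r2,c6): row 2 has {1,2,3,4,6}; column 6 has {1,2,3,4,6} → 5.
Cell (r5,c2): row 5 has {1,3,4,5,6}; column 2 has {1,3,5,6} → 2.
Cell (r6,c2): row 6 has {1,2,3,5,6}; column 2 has {1,2,3,5,6} → 4.

2 3 4 6 5 1 / 6 1 3 2 4 5 / 4 6 5 1 2 3 / 3 5 1 4 6 2 / 1 2 6 5 3 4 / 5 4 2 3 1 6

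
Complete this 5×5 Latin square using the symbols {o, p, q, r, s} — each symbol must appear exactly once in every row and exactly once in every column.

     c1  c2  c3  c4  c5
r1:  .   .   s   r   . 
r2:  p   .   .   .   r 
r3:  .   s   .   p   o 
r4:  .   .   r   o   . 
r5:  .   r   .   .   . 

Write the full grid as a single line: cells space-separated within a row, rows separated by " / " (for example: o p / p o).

q o s r p / p q o s r / r s q p o / s p r o q / o r p q s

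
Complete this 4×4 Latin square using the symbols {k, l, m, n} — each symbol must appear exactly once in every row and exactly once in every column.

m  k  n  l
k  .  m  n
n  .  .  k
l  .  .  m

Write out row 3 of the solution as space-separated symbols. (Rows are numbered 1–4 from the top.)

(r2,c2) = l
(r3,c2) = m
(r3,c3) = l

n m l k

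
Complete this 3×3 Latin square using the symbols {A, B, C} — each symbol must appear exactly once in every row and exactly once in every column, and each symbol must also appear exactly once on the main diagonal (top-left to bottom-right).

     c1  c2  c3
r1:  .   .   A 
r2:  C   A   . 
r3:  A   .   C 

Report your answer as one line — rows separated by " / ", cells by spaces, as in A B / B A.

(r1,c1): row 1 has {A}; column 1 has {A,C}; the diagonal has {A,C}, so it must be B.
(r1,c2): row 1 has {A,B}; column 2 has {A}, so it must be C.
(r2,c3): row 2 has {A,C}; column 3 has {A,C}, so it must be B.
(r3,c2): row 3 has {A,C}; column 2 has {A,C}, so it must be B.

B C A / C A B / A B C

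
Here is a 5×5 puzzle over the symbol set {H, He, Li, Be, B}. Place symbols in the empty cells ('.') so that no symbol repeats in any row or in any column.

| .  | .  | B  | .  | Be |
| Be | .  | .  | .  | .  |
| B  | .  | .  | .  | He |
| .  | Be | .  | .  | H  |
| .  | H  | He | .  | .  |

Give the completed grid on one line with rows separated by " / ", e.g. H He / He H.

H He B Li Be / Be B H He Li / B Li Be H He / He Be Li B H / Li H He Be B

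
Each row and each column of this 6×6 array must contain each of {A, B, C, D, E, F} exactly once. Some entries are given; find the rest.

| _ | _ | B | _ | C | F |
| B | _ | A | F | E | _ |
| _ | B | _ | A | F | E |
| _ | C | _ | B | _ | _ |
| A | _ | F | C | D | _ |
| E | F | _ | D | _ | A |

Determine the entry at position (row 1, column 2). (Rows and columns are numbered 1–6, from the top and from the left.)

(r1,c1): row 1 has {B,C,F}; column 1 has {A,B,E}, so it must be D.
(r1,c4): row 1 has {B,C,D,F}; column 4 has {A,B,C,D,F}, so it must be E.
(r2,c2): row 2 has {A,B,E,F}; column 2 has {B,C,F}, so it must be D.
(r2,c6): row 2 has {A,B,D,E,F}; column 6 has {A,E,F}, so it must be C.
(r3,c1): row 3 has {A,B,E,F}; column 1 has {A,B,D,E}, so it must be C.
(r3,c3): row 3 has {A,B,C,E,F}; column 3 has {A,B,F}, so it must be D.
(r4,c1): row 4 has {B,C}; column 1 has {A,B,C,D,E}, so it must be F.
(r4,c3): row 4 has {B,C,F}; column 3 has {A,B,D,F}, so it must be E.
(r4,c5): row 4 has {B,C,E,F}; column 5 has {C,D,E,F}, so it must be A.
(r4,c6): row 4 has {A,B,C,E,F}; column 6 has {A,C,E,F}, so it must be D.
(r5,c2): row 5 has {A,C,D,F}; column 2 has {B,C,D,F}, so it must be E.
(r5,c6): row 5 has {A,C,D,E,F}; column 6 has {A,C,D,E,F}, so it must be B.
(r6,c3): row 6 has {A,D,E,F}; column 3 has {A,B,D,E,F}, so it must be C.
(r6,c5): row 6 has {A,C,D,E,F}; column 5 has {A,C,D,E,F}, so it must be B.
(r1,c2): row 1 has {B,C,D,E,F}; column 2 has {B,C,D,E,F}, so it must be A.

A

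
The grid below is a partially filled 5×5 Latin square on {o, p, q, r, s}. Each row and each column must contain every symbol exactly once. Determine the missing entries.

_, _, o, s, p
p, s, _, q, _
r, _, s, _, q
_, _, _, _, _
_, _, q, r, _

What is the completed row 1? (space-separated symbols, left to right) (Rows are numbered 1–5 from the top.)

q r o s p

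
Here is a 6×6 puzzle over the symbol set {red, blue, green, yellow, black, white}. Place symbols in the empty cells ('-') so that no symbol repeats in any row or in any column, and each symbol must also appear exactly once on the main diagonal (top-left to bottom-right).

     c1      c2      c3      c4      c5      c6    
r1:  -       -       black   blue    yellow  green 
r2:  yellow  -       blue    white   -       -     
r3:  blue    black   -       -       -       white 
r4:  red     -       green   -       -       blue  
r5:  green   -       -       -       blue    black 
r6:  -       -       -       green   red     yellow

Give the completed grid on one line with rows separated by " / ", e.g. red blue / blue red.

white red black blue yellow green / yellow green blue white black red / blue black red yellow green white / red yellow green black white blue / green white yellow red blue black / black blue white green red yellow

row 1 has {blue,green,yellow,black}; column 1 has {red,blue,green,yellow}; the diagonal has {blue,yellow} — only white is left for (r1,c1).
row 1 has {blue,green,yellow,black,white}; column 2 has {black} — only red is left for (r1,c2).
row 2 has {blue,yellow,white}; column 2 has {red,black}; the diagonal has {blue,yellow,white} — only green is left for (r2,c2).
row 2 has {blue,green,yellow,white}; column 5 has {red,blue,yellow} — only black is left for (r2,c5).
row 2 has {blue,green,yellow,black,white}; column 6 has {blue,green,yellow,black,white} — only red is left for (r2,c6).
row 3 has {blue,black,white}; column 3 has {blue,green,black}; the diagonal has {blue,green,yellow,white} — only red is left for (r3,c3).
row 3 has {red,blue,black,white}; column 4 has {blue,green,white} — only yellow is left for (r3,c4).
row 3 has {red,blue,yellow,black,white}; column 5 has {red,blue,yellow,black} — only green is left for (r3,c5).
row 4 has {red,blue,green}; column 4 has {blue,green,yellow,white}; the diagonal has {red,blue,green,yellow,white} — only black is left for (r4,c4).
row 4 has {red,blue,green,black}; column 5 has {red,blue,green,yellow,black} — only white is left for (r4,c5).
row 5 has {blue,green,black}; column 4 has {blue,green,yellow,black,white} — only red is left for (r5,c4).
row 6 has {red,green,yellow}; column 1 has {red,blue,green,yellow,white} — only black is left for (r6,c1).
row 6 has {red,green,yellow,black}; column 3 has {red,blue,green,black} — only white is left for (r6,c3).
row 4 has {red,blue,green,black,white}; column 2 has {red,green,black} — only yellow is left for (r4,c2).
row 5 has {red,blue,green,black}; column 2 has {red,green,yellow,black} — only white is left for (r5,c2).
row 5 has {red,blue,green,black,white}; column 3 has {red,blue,green,black,white} — only yellow is left for (r5,c3).
row 6 has {red,green,yellow,black,white}; column 2 has {red,green,yellow,black,white} — only blue is left for (r6,c2).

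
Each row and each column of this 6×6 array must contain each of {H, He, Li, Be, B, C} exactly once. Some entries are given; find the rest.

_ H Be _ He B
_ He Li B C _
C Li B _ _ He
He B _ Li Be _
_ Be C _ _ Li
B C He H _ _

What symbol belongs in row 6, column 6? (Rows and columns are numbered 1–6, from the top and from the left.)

Be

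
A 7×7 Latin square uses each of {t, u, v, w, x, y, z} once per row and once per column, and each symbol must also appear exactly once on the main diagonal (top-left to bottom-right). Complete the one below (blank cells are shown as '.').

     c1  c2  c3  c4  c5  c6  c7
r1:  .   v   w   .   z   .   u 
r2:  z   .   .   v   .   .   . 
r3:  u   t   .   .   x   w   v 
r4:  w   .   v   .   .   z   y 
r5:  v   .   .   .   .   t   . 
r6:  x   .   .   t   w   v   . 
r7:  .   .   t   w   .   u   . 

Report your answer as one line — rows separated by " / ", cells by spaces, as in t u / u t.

t v w x z y u / z w y v u x t / u t z y x w v / w x v u t z y / v u x z y t w / x y u t w v z / y z t w v u x

(r6,c7) = z
(r7,c1) = y
(r7,c5) = v
(r7,c7) = x
(r1,c1) = t
(r4,c4) = u
(r4,c5) = t
(r5,c5) = y
(r5,c7) = w
(r7,c2) = z
(r2,c2) = w
(r2,c5) = u
(r2,c7) = t
(r3,c3) = z
(r3,c4) = y
(r4,c2) = x
(r5,c2) = u
(r5,c3) = x
(r5,c4) = z
(r6,c2) = y
(r6,c3) = u
(r1,c4) = x
(r1,c6) = y
(r2,c3) = y
(r2,c6) = x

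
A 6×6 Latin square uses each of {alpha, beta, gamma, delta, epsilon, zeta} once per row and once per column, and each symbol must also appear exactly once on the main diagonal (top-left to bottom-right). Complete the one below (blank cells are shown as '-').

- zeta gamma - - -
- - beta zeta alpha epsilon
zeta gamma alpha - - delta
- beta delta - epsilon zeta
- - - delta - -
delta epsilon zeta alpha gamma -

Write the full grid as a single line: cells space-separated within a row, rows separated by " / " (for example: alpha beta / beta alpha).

(r2,c1) = gamma
(r2,c2) = delta
(r3,c5) = beta
(r4,c1) = alpha
(r4,c4) = gamma
(r5,c2) = alpha
(r5,c3) = epsilon
(r5,c5) = zeta
(r6,c6) = beta
(r1,c1) = epsilon
(r1,c4) = beta
(r1,c5) = delta
(r1,c6) = alpha
(r3,c4) = epsilon
(r5,c1) = beta
(r5,c6) = gamma

epsilon zeta gamma beta delta alpha / gamma delta beta zeta alpha epsilon / zeta gamma alpha epsilon beta delta / alpha beta delta gamma epsilon zeta / beta alpha epsilon delta zeta gamma / delta epsilon zeta alpha gamma beta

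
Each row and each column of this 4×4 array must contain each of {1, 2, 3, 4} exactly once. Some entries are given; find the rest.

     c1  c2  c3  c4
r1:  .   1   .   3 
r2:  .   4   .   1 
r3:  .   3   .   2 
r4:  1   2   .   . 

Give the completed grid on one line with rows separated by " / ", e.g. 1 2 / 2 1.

At row 3, column 1: row 3 has {2,3}; column 1 has {1}; that leaves 4.
At row 3, column 3: row 3 has {2,3,4}; column 3 is empty so far; that leaves 1.
At row 4, column 4: row 4 has {1,2}; column 4 has {1,2,3}; that leaves 4.
At row 1, column 1: row 1 has {1,3}; column 1 has {1,4}; that leaves 2.
At row 1, column 3: row 1 has {1,2,3}; column 3 has {1}; that leaves 4.
At row 2, column 1: row 2 has {1,4}; column 1 has {1,2,4}; that leaves 3.
At row 2, column 3: row 2 has {1,3,4}; column 3 has {1,4}; that leaves 2.
At row 4, column 3: row 4 has {1,2,4}; column 3 has {1,2,4}; that leaves 3.

2 1 4 3 / 3 4 2 1 / 4 3 1 2 / 1 2 3 4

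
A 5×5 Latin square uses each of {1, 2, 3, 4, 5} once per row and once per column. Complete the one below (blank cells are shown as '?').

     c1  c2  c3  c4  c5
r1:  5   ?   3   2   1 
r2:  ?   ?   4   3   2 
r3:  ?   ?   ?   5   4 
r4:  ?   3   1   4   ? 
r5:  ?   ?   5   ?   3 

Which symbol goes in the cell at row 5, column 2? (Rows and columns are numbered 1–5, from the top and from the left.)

2

(r1,c2) = 4
(r2,c1) = 1
(r2,c2) = 5
(r3,c3) = 2
(r4,c1) = 2
(r4,c5) = 5
(r5,c1) = 4
(r5,c4) = 1
(r3,c1) = 3
(r3,c2) = 1
(r5,c2) = 2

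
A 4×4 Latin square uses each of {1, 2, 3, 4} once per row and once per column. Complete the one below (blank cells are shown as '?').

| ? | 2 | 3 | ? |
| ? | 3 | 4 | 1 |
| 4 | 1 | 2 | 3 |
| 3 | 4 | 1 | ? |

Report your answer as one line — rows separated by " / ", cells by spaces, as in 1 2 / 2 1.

1 2 3 4 / 2 3 4 1 / 4 1 2 3 / 3 4 1 2

(r1,c1) = 1
(r1,c4) = 4
(r2,c1) = 2
(r4,c4) = 2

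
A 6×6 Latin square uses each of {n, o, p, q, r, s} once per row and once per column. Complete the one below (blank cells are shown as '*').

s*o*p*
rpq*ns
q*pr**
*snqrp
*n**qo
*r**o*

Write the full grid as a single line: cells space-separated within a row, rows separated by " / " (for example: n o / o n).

s q o n p r / r p q o n s / q o p r s n / o s n q r p / p n r s q o / n r s p o q

(r1,c2) = q
(r1,c4) = n
(r1,c6) = r
(r2,c4) = o
(r3,c2) = o
(r3,c5) = s
(r3,c6) = n
(r4,c1) = o
(r5,c1) = p
(r5,c4) = s
(r6,c1) = n
(r6,c3) = s
(r6,c4) = p
(r6,c6) = q
(r5,c3) = r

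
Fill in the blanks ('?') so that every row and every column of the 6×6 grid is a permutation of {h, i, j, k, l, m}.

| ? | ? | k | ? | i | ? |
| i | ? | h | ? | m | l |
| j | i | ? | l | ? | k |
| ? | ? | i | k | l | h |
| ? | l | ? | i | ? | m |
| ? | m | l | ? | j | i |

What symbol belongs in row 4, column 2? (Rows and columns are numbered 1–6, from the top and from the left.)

j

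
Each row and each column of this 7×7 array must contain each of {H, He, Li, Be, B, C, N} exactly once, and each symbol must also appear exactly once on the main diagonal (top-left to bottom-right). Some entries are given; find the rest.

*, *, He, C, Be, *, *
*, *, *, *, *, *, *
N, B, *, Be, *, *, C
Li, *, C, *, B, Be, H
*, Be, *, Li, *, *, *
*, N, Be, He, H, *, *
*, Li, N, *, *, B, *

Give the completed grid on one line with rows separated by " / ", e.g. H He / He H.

B H He C Be N Li / Be C Li B N H He / N B H Be Li He C / Li He C N B Be H / H Be B Li He C N / C N Be He H Li B / He Li N H C B Be

(r1,c2): row 1 has {He,Be,C}; column 2 has {Li,Be,B,N}, so it must be H.
(r4,c2): row 4 has {H,Li,Be,B,C}; column 2 has {H,Li,Be,B,N}, so it must be He.
(r4,c4): row 4 has {H,He,Li,Be,B,C}; column 4 has {He,Li,Be,C}; the diagonal is empty so far, so it must be N.
(r7,c4): row 7 has {Li,B,N}; column 4 has {He,Li,Be,C,N}, so it must be H.
(r1,c1): row 1 has {H,He,Be,C}; column 1 has {Li,N}; the diagonal has {N}, so it must be B.
(r2,c2): row 2 is empty so far; column 2 has {H,He,Li,Be,B,N}; the diagonal has {B,N}, so it must be C.
(r2,c4): row 2 has {C}; column 4 has {H,He,Li,Be,C,N}, so it must be B.
(r5,c5): row 5 has {Li,Be}; column 5 has {H,Be,B}; the diagonal has {B,C,N}, so it must be He.
(r6,c1): row 6 has {H,He,Be,N}; column 1 has {Li,B,N}, so it must be C.
(r6,c6): row 6 has {H,He,Be,C,N}; column 6 has {Be,B}; the diagonal has {He,B,C,N}, so it must be Li.
(r6,c7): row 6 has {H,He,Li,Be,C,N}; column 7 has {H,C}, so it must be B.
(r7,c5): row 7 has {H,Li,B,N}; column 5 has {H,He,Be,B}, so it must be C.
(r7,c7): row 7 has {H,Li,B,C,N}; column 7 has {H,B,C}; the diagonal has {He,Li,B,C,N}, so it must be Be.
(r1,c6): row 1 has {H,He,Be,B,C}; column 6 has {Li,Be,B}, so it must be N.
(r1,c7): row 1 has {H,He,Be,B,C,N}; column 7 has {H,Be,B,C}, so it must be Li.
(r3,c3): row 3 has {Be,B,C,N}; column 3 has {He,Be,C,N}; the diagonal has {He,Li,Be,B,C,N}, so it must be H.
(r3,c5): row 3 has {H,Be,B,C,N}; column 5 has {H,He,Be,B,C}, so it must be Li.
(r3,c6): row 3 has {H,Li,Be,B,C,N}; column 6 has {Li,Be,B,N}, so it must be He.
(r5,c1): row 5 has {He,Li,Be}; column 1 has {Li,B,C,N}, so it must be H.
(r5,c3): row 5 has {H,He,Li,Be}; column 3 has {H,He,Be,C,N}, so it must be B.
(r5,c6): row 5 has {H,He,Li,Be,B}; column 6 has {He,Li,Be,B,N}, so it must be C.
(r5,c7): row 5 has {H,He,Li,Be,B,C}; column 7 has {H,Li,Be,B,C}, so it must be N.
(r7,c1): row 7 has {H,Li,Be,B,C,N}; column 1 has {H,Li,B,C,N}, so it must be He.
(r2,c1): row 2 has {B,C}; column 1 has {H,He,Li,B,C,N}, so it must be Be.
(r2,c3): row 2 has {Be,B,C}; column 3 has {H,He,Be,B,C,N}, so it must be Li.
(r2,c5): row 2 has {Li,Be,B,C}; column 5 has {H,He,Li,Be,B,C}, so it must be N.
(r2,c6): row 2 has {Li,Be,B,C,N}; column 6 has {He,Li,Be,B,C,N}, so it must be H.
(r2,c7): row 2 has {H,Li,Be,B,C,N}; column 7 has {H,Li,Be,B,C,N}, so it must be He.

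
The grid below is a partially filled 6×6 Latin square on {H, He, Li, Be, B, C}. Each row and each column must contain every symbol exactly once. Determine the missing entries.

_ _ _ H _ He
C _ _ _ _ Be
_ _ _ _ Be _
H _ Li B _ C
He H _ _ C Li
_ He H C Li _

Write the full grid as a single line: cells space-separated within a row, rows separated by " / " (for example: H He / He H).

Li C Be H B He / C B He Li H Be / B Li C He Be H / H Be Li B He C / He H B Be C Li / Be He H C Li B

(r1,c5) = B
(r4,c2) = Be
(r4,c5) = He
(r5,c4) = Be
(r6,c6) = B
(r2,c5) = H
(r3,c6) = H
(r5,c3) = B
(r6,c1) = Be
(r1,c1) = Li
(r1,c2) = C
(r1,c3) = Be
(r2,c3) = He
(r2,c4) = Li
(r3,c1) = B
(r3,c2) = Li
(r3,c3) = C
(r3,c4) = He
(r2,c2) = B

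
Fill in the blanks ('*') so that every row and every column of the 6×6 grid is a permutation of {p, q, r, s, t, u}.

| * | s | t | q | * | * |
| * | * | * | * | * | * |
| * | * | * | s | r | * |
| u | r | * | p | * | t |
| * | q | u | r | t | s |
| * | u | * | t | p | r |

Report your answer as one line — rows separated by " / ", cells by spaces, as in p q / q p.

r s t q u p / t p r u s q / q t p s r u / u r s p q t / p q u r t s / s u q t p r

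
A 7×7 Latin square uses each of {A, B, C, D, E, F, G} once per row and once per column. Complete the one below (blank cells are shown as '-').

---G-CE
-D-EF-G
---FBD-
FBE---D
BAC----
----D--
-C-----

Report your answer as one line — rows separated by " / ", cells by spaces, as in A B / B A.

D F B G A C E / C D A E F B G / A E G F B D C / F B E A C G D / B A C D G E F / E G F C D A B / G C D B E F A

(r1,c2) = F
(r1,c5) = A
(r5,c4) = D
(r5,c7) = F
(r1,c1) = D
(r1,c3) = B
(r2,c3) = A
(r2,c6) = B
(r3,c3) = G
(r6,c3) = F
(r7,c3) = D
(r2,c1) = C
(r3,c2) = E
(r6,c2) = G
(r3,c1) = A
(r3,c7) = C
(r6,c1) = E
(r6,c6) = A
(r6,c7) = B
(r7,c1) = G
(r7,c5) = E
(r7,c6) = F
(r7,c7) = A
(r4,c6) = G
(r5,c5) = G
(r5,c6) = E
(r6,c4) = C
(r7,c4) = B
(r4,c4) = A
(r4,c5) = C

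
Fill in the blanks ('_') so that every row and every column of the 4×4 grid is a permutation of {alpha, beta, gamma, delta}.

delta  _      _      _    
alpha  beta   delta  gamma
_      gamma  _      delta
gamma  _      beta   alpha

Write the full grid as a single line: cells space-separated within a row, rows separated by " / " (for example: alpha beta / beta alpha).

delta alpha gamma beta / alpha beta delta gamma / beta gamma alpha delta / gamma delta beta alpha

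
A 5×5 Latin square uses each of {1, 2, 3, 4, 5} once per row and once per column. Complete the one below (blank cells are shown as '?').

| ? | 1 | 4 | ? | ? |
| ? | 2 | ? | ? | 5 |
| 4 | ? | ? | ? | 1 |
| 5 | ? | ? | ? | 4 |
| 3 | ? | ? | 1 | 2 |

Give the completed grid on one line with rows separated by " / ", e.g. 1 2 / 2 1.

2 1 4 5 3 / 1 2 3 4 5 / 4 5 2 3 1 / 5 3 1 2 4 / 3 4 5 1 2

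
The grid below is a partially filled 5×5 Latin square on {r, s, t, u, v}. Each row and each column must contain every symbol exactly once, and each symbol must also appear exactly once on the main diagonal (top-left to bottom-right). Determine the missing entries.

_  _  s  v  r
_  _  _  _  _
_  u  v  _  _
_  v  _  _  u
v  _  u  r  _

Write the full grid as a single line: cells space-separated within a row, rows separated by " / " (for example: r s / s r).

u t s v r / s r t u v / r u v t s / t v r s u / v s u r t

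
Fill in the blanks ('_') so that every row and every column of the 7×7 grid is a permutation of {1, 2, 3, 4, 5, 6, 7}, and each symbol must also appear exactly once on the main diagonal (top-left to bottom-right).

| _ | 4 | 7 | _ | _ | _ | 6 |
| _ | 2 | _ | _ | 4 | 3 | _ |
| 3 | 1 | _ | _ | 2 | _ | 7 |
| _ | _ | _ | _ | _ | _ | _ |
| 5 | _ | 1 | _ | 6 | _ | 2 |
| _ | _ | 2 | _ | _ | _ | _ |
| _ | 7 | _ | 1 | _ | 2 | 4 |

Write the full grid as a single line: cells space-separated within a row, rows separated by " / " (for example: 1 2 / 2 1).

(r1,c1) = 1
(r1,c6) = 5
(r3,c3) = 5
(r5,c2) = 3
(r6,c6) = 7
(r7,c1) = 6
(r7,c3) = 3
(r7,c5) = 5
(r1,c5) = 3
(r2,c1) = 7
(r2,c3) = 6
(r2,c4) = 5
(r2,c7) = 1
(r4,c3) = 4
(r4,c4) = 3
(r4,c7) = 5
(r5,c6) = 4
(r6,c1) = 4
(r6,c4) = 6
(r6,c5) = 1
(r6,c7) = 3
(r1,c4) = 2
(r3,c4) = 4
(r3,c6) = 6
(r4,c1) = 2
(r4,c2) = 6
(r4,c5) = 7
(r4,c6) = 1
(r5,c4) = 7
(r6,c2) = 5

1 4 7 2 3 5 6 / 7 2 6 5 4 3 1 / 3 1 5 4 2 6 7 / 2 6 4 3 7 1 5 / 5 3 1 7 6 4 2 / 4 5 2 6 1 7 3 / 6 7 3 1 5 2 4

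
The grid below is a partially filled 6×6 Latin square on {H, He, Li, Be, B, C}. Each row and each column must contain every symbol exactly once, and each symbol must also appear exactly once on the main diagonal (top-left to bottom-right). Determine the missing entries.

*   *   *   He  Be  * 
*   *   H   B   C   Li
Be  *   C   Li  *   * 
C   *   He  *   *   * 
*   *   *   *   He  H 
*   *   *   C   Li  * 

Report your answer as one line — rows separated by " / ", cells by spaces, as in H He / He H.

Li H B He Be C / He Be H B C Li / Be B C Li H He / C Li He H B Be / B C Li Be He H / H He Be C Li B

(r2,c1) = He
(r2,c2) = Be
(r4,c4) = H
(r4,c5) = B
(r4,c6) = Be
(r5,c4) = Be
(r6,c6) = B
(r1,c1) = Li
(r1,c3) = B
(r1,c6) = C
(r3,c5) = H
(r3,c6) = He
(r4,c2) = Li
(r5,c1) = B
(r5,c2) = C
(r5,c3) = Li
(r6,c1) = H
(r6,c2) = He
(r6,c3) = Be
(r1,c2) = H
(r3,c2) = B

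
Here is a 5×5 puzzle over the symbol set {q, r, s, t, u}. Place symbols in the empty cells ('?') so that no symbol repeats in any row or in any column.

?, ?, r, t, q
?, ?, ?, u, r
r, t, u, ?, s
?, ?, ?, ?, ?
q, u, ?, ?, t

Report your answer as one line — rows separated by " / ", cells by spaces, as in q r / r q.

u s r t q / s q t u r / r t u q s / t r q s u / q u s r t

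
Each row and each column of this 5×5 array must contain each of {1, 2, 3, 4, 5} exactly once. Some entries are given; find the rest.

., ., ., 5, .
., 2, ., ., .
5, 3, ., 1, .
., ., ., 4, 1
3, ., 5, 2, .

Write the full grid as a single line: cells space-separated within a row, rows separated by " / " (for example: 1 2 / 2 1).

1 4 2 5 3 / 4 2 1 3 5 / 5 3 4 1 2 / 2 5 3 4 1 / 3 1 5 2 4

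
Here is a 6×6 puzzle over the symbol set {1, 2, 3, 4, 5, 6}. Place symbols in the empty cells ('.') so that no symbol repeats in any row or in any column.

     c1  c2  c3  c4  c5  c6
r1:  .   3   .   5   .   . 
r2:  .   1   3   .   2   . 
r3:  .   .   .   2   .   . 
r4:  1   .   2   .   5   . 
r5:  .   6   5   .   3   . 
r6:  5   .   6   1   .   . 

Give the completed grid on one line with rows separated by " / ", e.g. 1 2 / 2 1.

6 3 4 5 1 2 / 4 1 3 6 2 5 / 3 5 1 2 6 4 / 1 4 2 3 5 6 / 2 6 5 4 3 1 / 5 2 6 1 4 3

Cell (r4,c2): row 4 has {1,2,5}; column 2 has {1,3,6} → 4.
Cell (r5,c4): row 5 has {3,5,6}; column 4 has {1,2,5} → 4.
Cell (r6,c2): row 6 has {1,5,6}; column 2 has {1,3,4,6} → 2.
Cell (r6,c5): row 6 has {1,2,5,6}; column 5 has {2,3,5} → 4.
Cell (r6,c6): row 6 has {1,2,4,5,6}; column 6 is empty so far → 3.
Cell (r2,c4): row 2 has {1,2,3}; column 4 has {1,2,4,5} → 6.
Cell (r3,c2): row 3 has {2}; column 2 has {1,2,3,4,6} → 5.
Cell (r4,c4): row 4 has {1,2,4,5}; column 4 has {1,2,4,5,6} → 3.
Cell (r4,c6): row 4 has {1,2,3,4,5}; column 6 has {3} → 6.
Cell (r5,c1): row 5 has {3,4,5,6}; column 1 has {1,5} → 2.
Cell (r5,c6): row 5 has {2,3,4,5,6}; column 6 has {3,6} → 1.
Cell (r2,c1): row 2 has {1,2,3,6}; column 1 has {1,2,5} → 4.
Cell (r2,c6): row 2 has {1,2,3,4,6}; column 6 has {1,3,6} → 5.
Cell (r3,c6): row 3 has {2,5}; column 6 has {1,3,5,6} → 4.
Cell (r1,c1): row 1 has {3,5}; column 1 has {1,2,4,5} → 6.
Cell (r1,c5): row 1 has {3,5,6}; column 5 has {2,3,4,5} → 1.
Cell (r1,c6): row 1 has {1,3,5,6}; column 6 has {1,3,4,5,6} → 2.
Cell (r3,c1): row 3 has {2,4,5}; column 1 has {1,2,4,5,6} → 3.
Cell (r3,c3): row 3 has {2,3,4,5}; column 3 has {2,3,5,6} → 1.
Cell (r3,c5): row 3 has {1,2,3,4,5}; column 5 has {1,2,3,4,5} → 6.
Cell (r1,c3): row 1 has {1,2,3,5,6}; column 3 has {1,2,3,5,6} → 4.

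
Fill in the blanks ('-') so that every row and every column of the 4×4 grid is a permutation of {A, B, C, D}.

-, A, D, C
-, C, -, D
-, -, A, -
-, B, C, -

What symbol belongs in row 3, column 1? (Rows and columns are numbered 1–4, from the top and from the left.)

C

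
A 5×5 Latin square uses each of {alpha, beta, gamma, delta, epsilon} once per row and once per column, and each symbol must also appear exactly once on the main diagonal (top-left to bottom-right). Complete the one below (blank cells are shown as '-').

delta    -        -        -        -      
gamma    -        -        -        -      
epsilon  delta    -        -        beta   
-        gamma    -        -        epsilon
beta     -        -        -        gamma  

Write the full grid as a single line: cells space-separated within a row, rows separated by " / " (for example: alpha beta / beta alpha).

delta beta gamma epsilon alpha / gamma epsilon beta alpha delta / epsilon delta alpha gamma beta / alpha gamma delta beta epsilon / beta alpha epsilon delta gamma

(r1,c5) = alpha
(r2,c5) = delta
(r3,c3) = alpha
(r3,c4) = gamma
(r4,c1) = alpha
(r4,c4) = beta
(r1,c4) = epsilon
(r2,c2) = epsilon
(r2,c3) = beta
(r2,c4) = alpha
(r4,c3) = delta
(r5,c2) = alpha
(r5,c3) = epsilon
(r5,c4) = delta
(r1,c2) = beta
(r1,c3) = gamma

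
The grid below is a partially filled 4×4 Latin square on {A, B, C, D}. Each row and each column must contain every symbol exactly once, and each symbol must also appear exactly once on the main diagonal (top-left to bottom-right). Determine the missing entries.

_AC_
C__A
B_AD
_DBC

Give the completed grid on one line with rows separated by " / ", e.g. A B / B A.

D A C B / C B D A / B C A D / A D B C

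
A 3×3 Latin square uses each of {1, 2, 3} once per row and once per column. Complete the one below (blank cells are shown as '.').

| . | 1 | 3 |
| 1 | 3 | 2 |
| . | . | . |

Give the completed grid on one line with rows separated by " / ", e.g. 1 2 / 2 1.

(r1,c1) = 2
(r3,c1) = 3
(r3,c2) = 2
(r3,c3) = 1

2 1 3 / 1 3 2 / 3 2 1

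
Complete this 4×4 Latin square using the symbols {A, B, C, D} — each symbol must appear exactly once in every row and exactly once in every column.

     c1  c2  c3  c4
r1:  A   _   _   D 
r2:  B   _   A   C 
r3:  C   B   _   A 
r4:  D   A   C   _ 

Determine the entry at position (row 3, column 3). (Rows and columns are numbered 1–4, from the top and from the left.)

D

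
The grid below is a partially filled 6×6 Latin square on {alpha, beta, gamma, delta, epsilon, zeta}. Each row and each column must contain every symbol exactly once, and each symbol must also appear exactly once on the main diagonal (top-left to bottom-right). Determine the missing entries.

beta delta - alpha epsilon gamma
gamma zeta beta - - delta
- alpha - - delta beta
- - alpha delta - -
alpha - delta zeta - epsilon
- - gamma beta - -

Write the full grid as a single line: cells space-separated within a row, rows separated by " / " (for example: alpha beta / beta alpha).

beta delta zeta alpha epsilon gamma / gamma zeta beta epsilon alpha delta / zeta alpha epsilon gamma delta beta / epsilon gamma alpha delta beta zeta / alpha beta delta zeta gamma epsilon / delta epsilon gamma beta zeta alpha

Cell (r1,c3): row 1 has {alpha,beta,gamma,delta,epsilon}; column 3 has {alpha,beta,gamma,delta} → zeta.
Cell (r2,c4): row 2 has {beta,gamma,delta,zeta}; column 4 has {alpha,beta,delta,zeta} → epsilon.
Cell (r2,c5): row 2 has {beta,gamma,delta,epsilon,zeta}; column 5 has {delta,epsilon} → alpha.
Cell (r3,c3): row 3 has {alpha,beta,delta}; column 3 has {alpha,beta,gamma,delta,zeta}; the diagonal has {beta,delta,zeta} → epsilon.
Cell (r3,c4): row 3 has {alpha,beta,delta,epsilon}; column 4 has {alpha,beta,delta,epsilon,zeta} → gamma.
Cell (r4,c6): row 4 has {alpha,delta}; column 6 has {beta,gamma,delta,epsilon} → zeta.
Cell (r5,c5): row 5 has {alpha,delta,epsilon,zeta}; column 5 has {alpha,delta,epsilon}; the diagonal has {beta,delta,epsilon,zeta} → gamma.
Cell (r6,c2): row 6 has {beta,gamma}; column 2 has {alpha,delta,zeta} → epsilon.
Cell (r6,c5): row 6 has {beta,gamma,epsilon}; column 5 has {alpha,gamma,delta,epsilon} → zeta.
Cell (r6,c6): row 6 has {beta,gamma,epsilon,zeta}; column 6 has {beta,gamma,delta,epsilon,zeta}; the diagonal has {beta,gamma,delta,epsilon,zeta} → alpha.
Cell (r3,c1): row 3 has {alpha,beta,gamma,delta,epsilon}; column 1 has {alpha,beta,gamma} → zeta.
Cell (r4,c1): row 4 has {alpha,delta,zeta}; column 1 has {alpha,beta,gamma,zeta} → epsilon.
Cell (r4,c5): row 4 has {alpha,delta,epsilon,zeta}; column 5 has {alpha,gamma,delta,epsilon,zeta} → beta.
Cell (r5,c2): row 5 has {alpha,gamma,delta,epsilon,zeta}; column 2 has {alpha,delta,epsilon,zeta} → beta.
Cell (r6,c1): row 6 has {alpha,beta,gamma,epsilon,zeta}; column 1 has {alpha,beta,gamma,epsilon,zeta} → delta.
Cell (r4,c2): row 4 has {alpha,beta,delta,epsilon,zeta}; column 2 has {alpha,beta,delta,epsilon,zeta} → gamma.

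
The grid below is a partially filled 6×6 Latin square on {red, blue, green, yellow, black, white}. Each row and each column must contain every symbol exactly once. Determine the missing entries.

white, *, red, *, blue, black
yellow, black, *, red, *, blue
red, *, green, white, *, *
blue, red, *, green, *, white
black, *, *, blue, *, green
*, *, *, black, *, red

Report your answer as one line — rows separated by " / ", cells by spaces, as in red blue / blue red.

row 1 has {red,blue,black,white}; column 4 has {red,blue,green,black,white} — only yellow is left for (r1,c4).
row 2 has {red,blue,yellow,black}; column 3 has {red,green} — only white is left for (r2,c3).
row 2 has {red,blue,yellow,black,white}; column 5 has {blue} — only green is left for (r2,c5).
row 3 has {red,green,white}; column 6 has {red,blue,green,black,white} — only yellow is left for (r3,c6).
row 5 has {blue,green,black}; column 3 has {red,green,white} — only yellow is left for (r5,c3).
row 6 has {red,black}; column 1 has {red,blue,yellow,black,white} — only green is left for (r6,c1).
row 6 has {red,green,black}; column 3 has {red,green,yellow,white} — only blue is left for (r6,c3).
row 1 has {red,blue,yellow,black,white}; column 2 has {red,black} — only green is left for (r1,c2).
row 3 has {red,green,yellow,white}; column 2 has {red,green,black} — only blue is left for (r3,c2).
row 3 has {red,blue,green,yellow,white}; column 5 has {blue,green} — only black is left for (r3,c5).
row 4 has {red,blue,green,white}; column 3 has {red,blue,green,yellow,white} — only black is left for (r4,c3).
row 4 has {red,blue,green,black,white}; column 5 has {blue,green,black} — only yellow is left for (r4,c5).
row 5 has {blue,green,yellow,black}; column 2 has {red,blue,green,black} — only white is left for (r5,c2).
row 5 has {blue,green,yellow,black,white}; column 5 has {blue,green,yellow,black} — only red is left for (r5,c5).
row 6 has {red,blue,green,black}; column 2 has {red,blue,green,black,white} — only yellow is left for (r6,c2).
row 6 has {red,blue,green,yellow,black}; column 5 has {red,blue,green,yellow,black} — only white is left for (r6,c5).

white green red yellow blue black / yellow black white red green blue / red blue green white black yellow / blue red black green yellow white / black white yellow blue red green / green yellow blue black white red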